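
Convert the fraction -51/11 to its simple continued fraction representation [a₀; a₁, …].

[-5; 2, 1, 3]

Apply division with remainder until the remainder is 0:
-51 ÷ 11 → quotient -5, remainder 4
11 ÷ 4 → quotient 2, remainder 3
4 ÷ 3 → quotient 1, remainder 1
3 ÷ 1 → quotient 3, remainder 0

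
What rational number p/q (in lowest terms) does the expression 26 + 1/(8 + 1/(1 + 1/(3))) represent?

Build up convergents one term at a time:
a_0 = 26: 26/1
a_1 = 8: 209/8
a_2 = 1: 235/9
a_3 = 3: 914/35

914/35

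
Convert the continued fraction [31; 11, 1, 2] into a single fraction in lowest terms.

1088/35

a_0 = 31: 31/1
a_1 = 11: 342/11
a_2 = 1: 373/12
a_3 = 2: 1088/35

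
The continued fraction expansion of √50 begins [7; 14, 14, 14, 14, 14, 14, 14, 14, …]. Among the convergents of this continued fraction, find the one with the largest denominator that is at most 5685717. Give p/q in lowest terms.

List convergents until the denominator exceeds the bound:
a_0 = 7: 7/1  (≤ bound)
a_1 = 14: 99/14  (≤ bound)
a_2 = 14: 1393/197  (≤ bound)
a_3 = 14: 19601/2772  (≤ bound)
a_4 = 14: 275807/39005  (≤ bound)
a_5 = 14: 3880899/548842  (≤ bound)
a_6 = 14: 54608393/7722793  (> 5685717, stop)

3880899/548842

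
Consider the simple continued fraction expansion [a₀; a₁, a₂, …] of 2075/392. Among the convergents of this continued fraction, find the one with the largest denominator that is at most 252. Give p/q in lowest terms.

397/75

a_0 = 5: 5/1  (≤ bound)
a_1 = 3: 16/3  (≤ bound)
a_2 = 2: 37/7  (≤ bound)
a_3 = 2: 90/17  (≤ bound)
a_4 = 4: 397/75  (≤ bound)
a_5 = 5: 2075/392  (> 252, stop)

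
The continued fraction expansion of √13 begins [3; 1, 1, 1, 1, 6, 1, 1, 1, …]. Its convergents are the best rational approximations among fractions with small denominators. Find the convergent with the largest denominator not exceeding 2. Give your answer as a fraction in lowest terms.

7/2

a_0 = 3: 3/1  (≤ bound)
a_1 = 1: 4/1  (≤ bound)
a_2 = 1: 7/2  (≤ bound)
a_3 = 1: 11/3  (> 2, stop)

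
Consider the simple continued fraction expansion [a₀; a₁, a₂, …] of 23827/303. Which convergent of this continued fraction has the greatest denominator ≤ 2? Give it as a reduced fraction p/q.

157/2

List convergents until the denominator exceeds the bound:
a_0 = 78: 78/1  (≤ bound)
a_1 = 1: 79/1  (≤ bound)
a_2 = 1: 157/2  (≤ bound)
a_3 = 1: 236/3  (> 2, stop)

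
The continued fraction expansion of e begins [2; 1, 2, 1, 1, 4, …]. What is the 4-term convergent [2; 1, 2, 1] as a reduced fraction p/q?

Start with 1.
2 + 1/(1/1) = 2 + 1/1 = 3/1
1 + 1/(3/1) = 1 + 1/3 = 4/3
2 + 1/(4/3) = 2 + 3/4 = 11/4

11/4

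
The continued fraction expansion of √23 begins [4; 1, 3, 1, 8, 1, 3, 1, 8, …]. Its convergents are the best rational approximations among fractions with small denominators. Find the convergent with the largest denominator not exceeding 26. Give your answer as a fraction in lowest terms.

24/5

a_0 = 4: 4/1  (≤ bound)
a_1 = 1: 5/1  (≤ bound)
a_2 = 3: 19/4  (≤ bound)
a_3 = 1: 24/5  (≤ bound)
a_4 = 8: 211/44  (> 26, stop)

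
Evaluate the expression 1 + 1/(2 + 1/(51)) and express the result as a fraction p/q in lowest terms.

154/103

Start with 51.
2 + 1/(51/1) = 2 + 1/51 = 103/51
1 + 1/(103/51) = 1 + 51/103 = 154/103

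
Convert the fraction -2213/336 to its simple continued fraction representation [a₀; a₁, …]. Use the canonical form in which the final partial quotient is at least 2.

⌊-2213/336⌋ = -7, remainder 139
⌊336/139⌋ = 2, remainder 58
⌊139/58⌋ = 2, remainder 23
⌊58/23⌋ = 2, remainder 12
⌊23/12⌋ = 1, remainder 11
⌊12/11⌋ = 1, remainder 1
⌊11/1⌋ = 11, remainder 0

[-7; 2, 2, 2, 1, 1, 11]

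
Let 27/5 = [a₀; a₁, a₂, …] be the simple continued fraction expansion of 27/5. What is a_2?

2

Run the Euclidean algorithm, recording each quotient:
27 = 5·5 + 2, so a_0 = 5
5 = 2·2 + 1, so a_1 = 2
2 = 2·1 + 0, so a_2 = 2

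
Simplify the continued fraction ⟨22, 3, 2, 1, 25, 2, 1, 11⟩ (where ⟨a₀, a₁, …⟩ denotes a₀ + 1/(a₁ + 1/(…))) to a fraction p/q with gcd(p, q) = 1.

203261/9115

a_0 = 22: 22/1
a_1 = 3: 67/3
a_2 = 2: 156/7
a_3 = 1: 223/10
a_4 = 25: 5731/257
a_5 = 2: 11685/524
a_6 = 1: 17416/781
a_7 = 11: 203261/9115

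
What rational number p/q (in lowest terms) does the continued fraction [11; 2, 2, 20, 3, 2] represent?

a_0 = 11: 11/1
a_1 = 2: 23/2
a_2 = 2: 57/5
a_3 = 20: 1163/102
a_4 = 3: 3546/311
a_5 = 2: 8255/724

8255/724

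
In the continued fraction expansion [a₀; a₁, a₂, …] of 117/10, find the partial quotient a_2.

2

117 = 11·10 + 7, so a_0 = 11
10 = 1·7 + 3, so a_1 = 1
7 = 2·3 + 1, so a_2 = 2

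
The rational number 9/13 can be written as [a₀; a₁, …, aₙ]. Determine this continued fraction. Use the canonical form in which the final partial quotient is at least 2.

9 ÷ 13 → quotient 0, remainder 9
13 ÷ 9 → quotient 1, remainder 4
9 ÷ 4 → quotient 2, remainder 1
4 ÷ 1 → quotient 4, remainder 0

[0; 1, 2, 4]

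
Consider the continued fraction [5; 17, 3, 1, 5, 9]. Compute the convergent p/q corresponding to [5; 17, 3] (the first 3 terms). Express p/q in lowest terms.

Compute successive convergents:
a_0 = 5: 5/1
a_1 = 17: 86/17
a_2 = 3: 263/52

263/52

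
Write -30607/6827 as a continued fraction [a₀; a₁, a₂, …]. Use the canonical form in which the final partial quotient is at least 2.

⌊-30607/6827⌋ = -5, remainder 3528
⌊6827/3528⌋ = 1, remainder 3299
⌊3528/3299⌋ = 1, remainder 229
⌊3299/229⌋ = 14, remainder 93
⌊229/93⌋ = 2, remainder 43
⌊93/43⌋ = 2, remainder 7
⌊43/7⌋ = 6, remainder 1
⌊7/1⌋ = 7, remainder 0

[-5; 1, 1, 14, 2, 2, 6, 7]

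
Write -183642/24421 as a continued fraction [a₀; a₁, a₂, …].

-183642 = -8·24421 + 11726, so a_0 = -8
24421 = 2·11726 + 969, so a_1 = 2
11726 = 12·969 + 98, so a_2 = 12
969 = 9·98 + 87, so a_3 = 9
98 = 1·87 + 11, so a_4 = 1
87 = 7·11 + 10, so a_5 = 7
11 = 1·10 + 1, so a_6 = 1
10 = 10·1 + 0, so a_7 = 10

[-8; 2, 12, 9, 1, 7, 1, 10]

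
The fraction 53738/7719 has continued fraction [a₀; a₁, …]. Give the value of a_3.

6

53738 = 6·7719 + 7424, so a_0 = 6
7719 = 1·7424 + 295, so a_1 = 1
7424 = 25·295 + 49, so a_2 = 25
295 = 6·49 + 1, so a_3 = 6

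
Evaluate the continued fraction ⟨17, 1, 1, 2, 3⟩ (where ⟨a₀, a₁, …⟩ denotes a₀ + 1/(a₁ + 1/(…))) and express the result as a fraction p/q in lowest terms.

299/17

Work from the innermost term outward:
Start with 3.
2 + 1/(3/1) = 2 + 1/3 = 7/3
1 + 1/(7/3) = 1 + 3/7 = 10/7
1 + 1/(10/7) = 1 + 7/10 = 17/10
17 + 1/(17/10) = 17 + 10/17 = 299/17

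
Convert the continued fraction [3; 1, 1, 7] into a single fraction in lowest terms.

53/15

Start with 7.
1 + 1/(7/1) = 1 + 1/7 = 8/7
1 + 1/(8/7) = 1 + 7/8 = 15/8
3 + 1/(15/8) = 3 + 8/15 = 53/15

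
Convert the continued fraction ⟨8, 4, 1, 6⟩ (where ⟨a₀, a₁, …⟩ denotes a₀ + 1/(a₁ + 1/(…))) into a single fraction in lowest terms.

Work from the innermost term outward:
Start with 6.
1 + 1/(6/1) = 1 + 1/6 = 7/6
4 + 1/(7/6) = 4 + 6/7 = 34/7
8 + 1/(34/7) = 8 + 7/34 = 279/34

279/34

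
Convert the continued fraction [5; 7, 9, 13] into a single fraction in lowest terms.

Start with 13.
9 + 1/(13/1) = 9 + 1/13 = 118/13
7 + 1/(118/13) = 7 + 13/118 = 839/118
5 + 1/(839/118) = 5 + 118/839 = 4313/839

4313/839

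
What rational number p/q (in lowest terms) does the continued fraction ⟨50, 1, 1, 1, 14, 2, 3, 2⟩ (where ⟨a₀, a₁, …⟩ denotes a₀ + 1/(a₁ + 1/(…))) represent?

36728/725

Use the convergent recurrence hₖ = aₖ·hₖ₋₁ + hₖ₋₂ (and likewise for the denominators kₖ):
a_0 = 50: 50/1
a_1 = 1: 51/1
a_2 = 1: 101/2
a_3 = 1: 152/3
a_4 = 14: 2229/44
a_5 = 2: 4610/91
a_6 = 3: 16059/317
a_7 = 2: 36728/725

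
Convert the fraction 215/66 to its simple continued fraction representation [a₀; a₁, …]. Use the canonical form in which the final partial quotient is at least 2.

[3; 3, 1, 7, 2]

Run the Euclidean algorithm, recording each quotient:
215 = 3·66 + 17, so a_0 = 3
66 = 3·17 + 15, so a_1 = 3
17 = 1·15 + 2, so a_2 = 1
15 = 7·2 + 1, so a_3 = 7
2 = 2·1 + 0, so a_4 = 2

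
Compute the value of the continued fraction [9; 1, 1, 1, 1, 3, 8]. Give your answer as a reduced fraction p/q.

a_0 = 9: 9/1
a_1 = 1: 10/1
a_2 = 1: 19/2
a_3 = 1: 29/3
a_4 = 1: 48/5
a_5 = 3: 173/18
a_6 = 8: 1432/149

1432/149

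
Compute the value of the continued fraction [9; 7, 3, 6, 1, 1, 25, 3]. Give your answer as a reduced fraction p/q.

a_0 = 9: 9/1
a_1 = 7: 64/7
a_2 = 3: 201/22
a_3 = 6: 1270/139
a_4 = 1: 1471/161
a_5 = 1: 2741/300
a_6 = 25: 69996/7661
a_7 = 3: 212729/23283

212729/23283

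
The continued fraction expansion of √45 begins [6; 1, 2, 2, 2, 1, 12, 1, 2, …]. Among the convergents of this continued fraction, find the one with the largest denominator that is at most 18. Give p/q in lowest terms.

a_0 = 6: 6/1  (≤ bound)
a_1 = 1: 7/1  (≤ bound)
a_2 = 2: 20/3  (≤ bound)
a_3 = 2: 47/7  (≤ bound)
a_4 = 2: 114/17  (≤ bound)
a_5 = 1: 161/24  (> 18, stop)

114/17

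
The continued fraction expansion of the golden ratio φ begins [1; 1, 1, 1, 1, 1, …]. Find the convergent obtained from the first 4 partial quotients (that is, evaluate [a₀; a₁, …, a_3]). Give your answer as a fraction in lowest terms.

5/3

Start with 1.
1 + 1/(1/1) = 1 + 1/1 = 2/1
1 + 1/(2/1) = 1 + 1/2 = 3/2
1 + 1/(3/2) = 1 + 2/3 = 5/3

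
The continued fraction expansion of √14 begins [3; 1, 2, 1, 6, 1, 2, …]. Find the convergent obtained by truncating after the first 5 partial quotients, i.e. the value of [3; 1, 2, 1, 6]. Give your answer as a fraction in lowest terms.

Compute successive convergents:
a_0 = 3: 3/1
a_1 = 1: 4/1
a_2 = 2: 11/3
a_3 = 1: 15/4
a_4 = 6: 101/27

101/27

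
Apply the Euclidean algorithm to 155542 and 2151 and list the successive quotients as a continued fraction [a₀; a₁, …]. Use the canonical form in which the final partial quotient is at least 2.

[72; 3, 4, 1, 3, 35]

155542 ÷ 2151 → quotient 72, remainder 670
2151 ÷ 670 → quotient 3, remainder 141
670 ÷ 141 → quotient 4, remainder 106
141 ÷ 106 → quotient 1, remainder 35
106 ÷ 35 → quotient 3, remainder 1
35 ÷ 1 → quotient 35, remainder 0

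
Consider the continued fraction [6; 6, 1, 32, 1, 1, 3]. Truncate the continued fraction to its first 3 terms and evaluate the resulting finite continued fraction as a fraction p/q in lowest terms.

43/7

Start with 1.
6 + 1/(1/1) = 6 + 1/1 = 7/1
6 + 1/(7/1) = 6 + 1/7 = 43/7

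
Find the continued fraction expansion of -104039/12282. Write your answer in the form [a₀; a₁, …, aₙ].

⌊-104039/12282⌋ = -9, remainder 6499
⌊12282/6499⌋ = 1, remainder 5783
⌊6499/5783⌋ = 1, remainder 716
⌊5783/716⌋ = 8, remainder 55
⌊716/55⌋ = 13, remainder 1
⌊55/1⌋ = 55, remainder 0

[-9; 1, 1, 8, 13, 55]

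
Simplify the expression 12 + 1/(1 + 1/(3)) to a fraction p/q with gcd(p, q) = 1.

Start with 3.
1 + 1/(3/1) = 1 + 1/3 = 4/3
12 + 1/(4/3) = 12 + 3/4 = 51/4

51/4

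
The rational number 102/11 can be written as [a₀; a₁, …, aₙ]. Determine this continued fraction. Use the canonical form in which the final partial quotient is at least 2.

[9; 3, 1, 2]

⌊102/11⌋ = 9, remainder 3
⌊11/3⌋ = 3, remainder 2
⌊3/2⌋ = 1, remainder 1
⌊2/1⌋ = 2, remainder 0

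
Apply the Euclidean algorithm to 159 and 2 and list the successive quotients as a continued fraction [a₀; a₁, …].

Apply division with remainder until the remainder is 0:
⌊159/2⌋ = 79, remainder 1
⌊2/1⌋ = 2, remainder 0

[79; 2]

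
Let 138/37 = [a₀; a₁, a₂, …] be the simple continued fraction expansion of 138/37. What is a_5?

138 = 3·37 + 27, so a_0 = 3
37 = 1·27 + 10, so a_1 = 1
27 = 2·10 + 7, so a_2 = 2
10 = 1·7 + 3, so a_3 = 1
7 = 2·3 + 1, so a_4 = 2
3 = 3·1 + 0, so a_5 = 3

3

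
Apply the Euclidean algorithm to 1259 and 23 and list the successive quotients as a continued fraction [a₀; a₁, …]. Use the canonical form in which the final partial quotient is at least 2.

[54; 1, 2, 1, 5]

1259 = 54·23 + 17, so a_0 = 54
23 = 1·17 + 6, so a_1 = 1
17 = 2·6 + 5, so a_2 = 2
6 = 1·5 + 1, so a_3 = 1
5 = 5·1 + 0, so a_4 = 5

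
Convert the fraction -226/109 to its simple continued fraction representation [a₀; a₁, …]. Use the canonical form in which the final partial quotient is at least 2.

-226 ÷ 109 → quotient -3, remainder 101
109 ÷ 101 → quotient 1, remainder 8
101 ÷ 8 → quotient 12, remainder 5
8 ÷ 5 → quotient 1, remainder 3
5 ÷ 3 → quotient 1, remainder 2
3 ÷ 2 → quotient 1, remainder 1
2 ÷ 1 → quotient 2, remainder 0

[-3; 1, 12, 1, 1, 1, 2]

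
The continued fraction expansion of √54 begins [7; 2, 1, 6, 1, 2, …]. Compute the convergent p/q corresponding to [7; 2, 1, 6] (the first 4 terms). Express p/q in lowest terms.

147/20

a_0 = 7: 7/1
a_1 = 2: 15/2
a_2 = 1: 22/3
a_3 = 6: 147/20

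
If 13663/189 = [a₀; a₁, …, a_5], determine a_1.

⌊13663/189⌋ = 72, remainder 55
⌊189/55⌋ = 3, remainder 24

3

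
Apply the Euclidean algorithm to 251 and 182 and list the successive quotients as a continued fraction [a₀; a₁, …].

Run the Euclidean algorithm, recording each quotient:
⌊251/182⌋ = 1, remainder 69
⌊182/69⌋ = 2, remainder 44
⌊69/44⌋ = 1, remainder 25
⌊44/25⌋ = 1, remainder 19
⌊25/19⌋ = 1, remainder 6
⌊19/6⌋ = 3, remainder 1
⌊6/1⌋ = 6, remainder 0

[1; 2, 1, 1, 1, 3, 6]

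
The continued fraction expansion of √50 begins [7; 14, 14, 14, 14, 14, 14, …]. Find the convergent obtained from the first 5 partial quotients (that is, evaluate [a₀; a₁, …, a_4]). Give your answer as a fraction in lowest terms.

Start with 14.
14 + 1/(14/1) = 14 + 1/14 = 197/14
14 + 1/(197/14) = 14 + 14/197 = 2772/197
14 + 1/(2772/197) = 14 + 197/2772 = 39005/2772
7 + 1/(39005/2772) = 7 + 2772/39005 = 275807/39005

275807/39005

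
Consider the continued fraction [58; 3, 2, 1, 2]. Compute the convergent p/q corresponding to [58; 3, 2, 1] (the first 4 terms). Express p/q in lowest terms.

a_0 = 58: 58/1
a_1 = 3: 175/3
a_2 = 2: 408/7
a_3 = 1: 583/10

583/10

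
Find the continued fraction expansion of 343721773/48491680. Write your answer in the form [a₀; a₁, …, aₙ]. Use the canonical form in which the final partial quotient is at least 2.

[7; 11, 3, 31, 11, 7, 16, 36]

Repeatedly divide and take the remainder:
343721773 ÷ 48491680 → quotient 7, remainder 4280013
48491680 ÷ 4280013 → quotient 11, remainder 1411537
4280013 ÷ 1411537 → quotient 3, remainder 45402
1411537 ÷ 45402 → quotient 31, remainder 4075
45402 ÷ 4075 → quotient 11, remainder 577
4075 ÷ 577 → quotient 7, remainder 36
577 ÷ 36 → quotient 16, remainder 1
36 ÷ 1 → quotient 36, remainder 0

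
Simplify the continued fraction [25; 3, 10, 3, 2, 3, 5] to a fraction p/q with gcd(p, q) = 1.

102507/4048

a_0 = 25: 25/1
a_1 = 3: 76/3
a_2 = 10: 785/31
a_3 = 3: 2431/96
a_4 = 2: 5647/223
a_5 = 3: 19372/765
a_6 = 5: 102507/4048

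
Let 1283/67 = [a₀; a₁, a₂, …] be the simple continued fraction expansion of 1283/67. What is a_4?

3

Repeatedly divide and take the remainder:
1283 = 19·67 + 10, so a_0 = 19
67 = 6·10 + 7, so a_1 = 6
10 = 1·7 + 3, so a_2 = 1
7 = 2·3 + 1, so a_3 = 2
3 = 3·1 + 0, so a_4 = 3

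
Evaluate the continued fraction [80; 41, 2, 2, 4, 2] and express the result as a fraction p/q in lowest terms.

Work from the innermost term outward:
Start with 2.
4 + 1/(2/1) = 4 + 1/2 = 9/2
2 + 1/(9/2) = 2 + 2/9 = 20/9
2 + 1/(20/9) = 2 + 9/20 = 49/20
41 + 1/(49/20) = 41 + 20/49 = 2029/49
80 + 1/(2029/49) = 80 + 49/2029 = 162369/2029

162369/2029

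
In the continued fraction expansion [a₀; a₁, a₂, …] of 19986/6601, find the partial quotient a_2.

14

19986 = 3·6601 + 183, so a_0 = 3
6601 = 36·183 + 13, so a_1 = 36
183 = 14·13 + 1, so a_2 = 14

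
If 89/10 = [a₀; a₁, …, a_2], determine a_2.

Apply division with remainder until the remainder is 0:
89 = 8·10 + 9, so a_0 = 8
10 = 1·9 + 1, so a_1 = 1
9 = 9·1 + 0, so a_2 = 9

9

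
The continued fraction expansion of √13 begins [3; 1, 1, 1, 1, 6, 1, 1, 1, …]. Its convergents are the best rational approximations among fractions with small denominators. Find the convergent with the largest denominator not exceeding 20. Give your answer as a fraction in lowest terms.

18/5

a_0 = 3: 3/1  (≤ bound)
a_1 = 1: 4/1  (≤ bound)
a_2 = 1: 7/2  (≤ bound)
a_3 = 1: 11/3  (≤ bound)
a_4 = 1: 18/5  (≤ bound)
a_5 = 6: 119/33  (> 20, stop)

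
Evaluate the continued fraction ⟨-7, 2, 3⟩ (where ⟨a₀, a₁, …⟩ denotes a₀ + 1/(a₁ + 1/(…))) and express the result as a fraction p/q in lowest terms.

-46/7

a_0 = -7: -7/1
a_1 = 2: -13/2
a_2 = 3: -46/7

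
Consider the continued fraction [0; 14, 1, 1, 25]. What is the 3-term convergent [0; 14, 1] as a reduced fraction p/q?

Starting at the tail and folding back:
Start with 1.
14 + 1/(1/1) = 14 + 1/1 = 15/1
0 + 1/(15/1) = 0 + 1/15 = 1/15

1/15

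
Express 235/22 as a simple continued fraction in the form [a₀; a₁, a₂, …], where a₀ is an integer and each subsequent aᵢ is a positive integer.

[10; 1, 2, 7]

235 ÷ 22 → quotient 10, remainder 15
22 ÷ 15 → quotient 1, remainder 7
15 ÷ 7 → quotient 2, remainder 1
7 ÷ 1 → quotient 7, remainder 0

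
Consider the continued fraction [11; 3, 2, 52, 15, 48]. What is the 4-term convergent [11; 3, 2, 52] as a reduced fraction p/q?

Use the convergent recurrence hₖ = aₖ·hₖ₋₁ + hₖ₋₂ (and likewise for the denominators kₖ):
a_0 = 11: 11/1
a_1 = 3: 34/3
a_2 = 2: 79/7
a_3 = 52: 4142/367

4142/367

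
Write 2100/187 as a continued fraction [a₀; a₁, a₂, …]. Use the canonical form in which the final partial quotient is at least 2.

[11; 4, 2, 1, 6, 2]

Apply division with remainder until the remainder is 0:
⌊2100/187⌋ = 11, remainder 43
⌊187/43⌋ = 4, remainder 15
⌊43/15⌋ = 2, remainder 13
⌊15/13⌋ = 1, remainder 2
⌊13/2⌋ = 6, remainder 1
⌊2/1⌋ = 2, remainder 0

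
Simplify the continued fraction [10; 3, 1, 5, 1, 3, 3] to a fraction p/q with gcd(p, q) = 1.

Build up convergents one term at a time:
a_0 = 10: 10/1
a_1 = 3: 31/3
a_2 = 1: 41/4
a_3 = 5: 236/23
a_4 = 1: 277/27
a_5 = 3: 1067/104
a_6 = 3: 3478/339

3478/339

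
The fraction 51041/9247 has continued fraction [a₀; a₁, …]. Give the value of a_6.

Apply division with remainder until the remainder is 0:
51041 ÷ 9247 → quotient 5, remainder 4806
9247 ÷ 4806 → quotient 1, remainder 4441
4806 ÷ 4441 → quotient 1, remainder 365
4441 ÷ 365 → quotient 12, remainder 61
365 ÷ 61 → quotient 5, remainder 60
61 ÷ 60 → quotient 1, remainder 1
60 ÷ 1 → quotient 60, remainder 0

60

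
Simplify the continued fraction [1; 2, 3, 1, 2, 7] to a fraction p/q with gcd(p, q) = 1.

Start with 7.
2 + 1/(7/1) = 2 + 1/7 = 15/7
1 + 1/(15/7) = 1 + 7/15 = 22/15
3 + 1/(22/15) = 3 + 15/22 = 81/22
2 + 1/(81/22) = 2 + 22/81 = 184/81
1 + 1/(184/81) = 1 + 81/184 = 265/184

265/184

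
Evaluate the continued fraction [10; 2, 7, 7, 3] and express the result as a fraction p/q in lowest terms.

Compute successive convergents:
a_0 = 10: 10/1
a_1 = 2: 21/2
a_2 = 7: 157/15
a_3 = 7: 1120/107
a_4 = 3: 3517/336

3517/336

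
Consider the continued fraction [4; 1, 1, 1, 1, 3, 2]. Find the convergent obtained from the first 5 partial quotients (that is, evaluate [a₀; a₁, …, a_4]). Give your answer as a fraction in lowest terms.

23/5

a_0 = 4: 4/1
a_1 = 1: 5/1
a_2 = 1: 9/2
a_3 = 1: 14/3
a_4 = 1: 23/5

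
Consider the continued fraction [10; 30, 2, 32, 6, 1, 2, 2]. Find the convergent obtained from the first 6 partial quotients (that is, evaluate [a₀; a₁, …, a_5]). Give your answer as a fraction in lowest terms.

Start with 1.
6 + 1/(1/1) = 6 + 1/1 = 7/1
32 + 1/(7/1) = 32 + 1/7 = 225/7
2 + 1/(225/7) = 2 + 7/225 = 457/225
30 + 1/(457/225) = 30 + 225/457 = 13935/457
10 + 1/(13935/457) = 10 + 457/13935 = 139807/13935

139807/13935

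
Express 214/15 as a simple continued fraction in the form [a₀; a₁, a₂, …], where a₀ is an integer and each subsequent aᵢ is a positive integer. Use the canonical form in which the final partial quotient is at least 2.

[14; 3, 1, 3]

214 = 14·15 + 4, so a_0 = 14
15 = 3·4 + 3, so a_1 = 3
4 = 1·3 + 1, so a_2 = 1
3 = 3·1 + 0, so a_3 = 3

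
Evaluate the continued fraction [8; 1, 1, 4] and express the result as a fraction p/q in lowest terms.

Compute successive convergents:
a_0 = 8: 8/1
a_1 = 1: 9/1
a_2 = 1: 17/2
a_3 = 4: 77/9

77/9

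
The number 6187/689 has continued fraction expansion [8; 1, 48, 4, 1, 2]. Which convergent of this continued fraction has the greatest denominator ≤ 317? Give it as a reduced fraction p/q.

List convergents until the denominator exceeds the bound:
a_0 = 8: 8/1  (≤ bound)
a_1 = 1: 9/1  (≤ bound)
a_2 = 48: 440/49  (≤ bound)
a_3 = 4: 1769/197  (≤ bound)
a_4 = 1: 2209/246  (≤ bound)
a_5 = 2: 6187/689  (> 317, stop)

2209/246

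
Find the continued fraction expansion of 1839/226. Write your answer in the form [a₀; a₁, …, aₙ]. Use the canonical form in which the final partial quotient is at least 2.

⌊1839/226⌋ = 8, remainder 31
⌊226/31⌋ = 7, remainder 9
⌊31/9⌋ = 3, remainder 4
⌊9/4⌋ = 2, remainder 1
⌊4/1⌋ = 4, remainder 0

[8; 7, 3, 2, 4]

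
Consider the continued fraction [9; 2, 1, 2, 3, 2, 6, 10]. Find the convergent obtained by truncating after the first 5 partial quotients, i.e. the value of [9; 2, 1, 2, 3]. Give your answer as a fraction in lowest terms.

253/27

Start with 3.
2 + 1/(3/1) = 2 + 1/3 = 7/3
1 + 1/(7/3) = 1 + 3/7 = 10/7
2 + 1/(10/7) = 2 + 7/10 = 27/10
9 + 1/(27/10) = 9 + 10/27 = 253/27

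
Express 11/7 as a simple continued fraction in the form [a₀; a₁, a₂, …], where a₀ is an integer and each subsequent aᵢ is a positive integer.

[1; 1, 1, 3]

11 = 1·7 + 4, so a_0 = 1
7 = 1·4 + 3, so a_1 = 1
4 = 1·3 + 1, so a_2 = 1
3 = 3·1 + 0, so a_3 = 3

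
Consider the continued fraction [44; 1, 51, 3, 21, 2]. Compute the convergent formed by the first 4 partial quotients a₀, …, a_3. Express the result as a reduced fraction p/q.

Start with 3.
51 + 1/(3/1) = 51 + 1/3 = 154/3
1 + 1/(154/3) = 1 + 3/154 = 157/154
44 + 1/(157/154) = 44 + 154/157 = 7062/157

7062/157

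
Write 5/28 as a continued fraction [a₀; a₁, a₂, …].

[0; 5, 1, 1, 2]

Repeatedly divide and take the remainder:
5 = 0·28 + 5, so a_0 = 0
28 = 5·5 + 3, so a_1 = 5
5 = 1·3 + 2, so a_2 = 1
3 = 1·2 + 1, so a_3 = 1
2 = 2·1 + 0, so a_4 = 2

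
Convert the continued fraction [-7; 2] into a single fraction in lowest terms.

Start with 2.
-7 + 1/(2/1) = -7 + 1/2 = -13/2

-13/2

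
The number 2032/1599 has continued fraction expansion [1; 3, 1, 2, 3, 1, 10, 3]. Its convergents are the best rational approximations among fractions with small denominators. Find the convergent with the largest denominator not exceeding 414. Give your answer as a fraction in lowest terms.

61/48

a_0 = 1: 1/1  (≤ bound)
a_1 = 3: 4/3  (≤ bound)
a_2 = 1: 5/4  (≤ bound)
a_3 = 2: 14/11  (≤ bound)
a_4 = 3: 47/37  (≤ bound)
a_5 = 1: 61/48  (≤ bound)
a_6 = 10: 657/517  (> 414, stop)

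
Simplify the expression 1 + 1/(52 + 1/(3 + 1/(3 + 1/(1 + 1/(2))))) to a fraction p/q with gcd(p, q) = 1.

Start with 2.
1 + 1/(2/1) = 1 + 1/2 = 3/2
3 + 1/(3/2) = 3 + 2/3 = 11/3
3 + 1/(11/3) = 3 + 3/11 = 36/11
52 + 1/(36/11) = 52 + 11/36 = 1883/36
1 + 1/(1883/36) = 1 + 36/1883 = 1919/1883

1919/1883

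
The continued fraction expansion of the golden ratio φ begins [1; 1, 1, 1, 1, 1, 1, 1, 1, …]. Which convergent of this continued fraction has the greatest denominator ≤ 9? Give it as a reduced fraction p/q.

a_0 = 1: 1/1  (≤ bound)
a_1 = 1: 2/1  (≤ bound)
a_2 = 1: 3/2  (≤ bound)
a_3 = 1: 5/3  (≤ bound)
a_4 = 1: 8/5  (≤ bound)
a_5 = 1: 13/8  (≤ bound)
a_6 = 1: 21/13  (> 9, stop)

13/8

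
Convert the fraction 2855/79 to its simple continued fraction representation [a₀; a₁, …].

2855 = 36·79 + 11, so a_0 = 36
79 = 7·11 + 2, so a_1 = 7
11 = 5·2 + 1, so a_2 = 5
2 = 2·1 + 0, so a_3 = 2

[36; 7, 5, 2]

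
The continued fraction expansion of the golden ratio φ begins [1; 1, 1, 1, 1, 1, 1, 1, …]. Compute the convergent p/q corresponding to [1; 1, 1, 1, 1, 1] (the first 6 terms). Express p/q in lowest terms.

a_0 = 1: 1/1
a_1 = 1: 2/1
a_2 = 1: 3/2
a_3 = 1: 5/3
a_4 = 1: 8/5
a_5 = 1: 13/8

13/8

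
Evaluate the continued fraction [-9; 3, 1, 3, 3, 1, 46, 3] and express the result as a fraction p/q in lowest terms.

-78985/9043

Compute successive convergents:
a_0 = -9: -9/1
a_1 = 3: -26/3
a_2 = 1: -35/4
a_3 = 3: -131/15
a_4 = 3: -428/49
a_5 = 1: -559/64
a_6 = 46: -26142/2993
a_7 = 3: -78985/9043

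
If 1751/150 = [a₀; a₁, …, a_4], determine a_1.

1

1751 ÷ 150 → quotient 11, remainder 101
150 ÷ 101 → quotient 1, remainder 49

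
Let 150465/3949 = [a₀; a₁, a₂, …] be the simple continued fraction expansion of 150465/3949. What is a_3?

3

150465 = 38·3949 + 403, so a_0 = 38
3949 = 9·403 + 322, so a_1 = 9
403 = 1·322 + 81, so a_2 = 1
322 = 3·81 + 79, so a_3 = 3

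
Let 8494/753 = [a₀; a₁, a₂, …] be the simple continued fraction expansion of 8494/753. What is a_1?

3

8494 = 11·753 + 211, so a_0 = 11
753 = 3·211 + 120, so a_1 = 3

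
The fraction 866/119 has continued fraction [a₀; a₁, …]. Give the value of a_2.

1

Repeatedly divide and take the remainder:
866 ÷ 119 → quotient 7, remainder 33
119 ÷ 33 → quotient 3, remainder 20
33 ÷ 20 → quotient 1, remainder 13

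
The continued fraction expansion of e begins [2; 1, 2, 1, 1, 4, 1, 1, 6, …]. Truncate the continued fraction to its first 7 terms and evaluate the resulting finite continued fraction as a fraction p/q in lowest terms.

Compute successive convergents:
a_0 = 2: 2/1
a_1 = 1: 3/1
a_2 = 2: 8/3
a_3 = 1: 11/4
a_4 = 1: 19/7
a_5 = 4: 87/32
a_6 = 1: 106/39

106/39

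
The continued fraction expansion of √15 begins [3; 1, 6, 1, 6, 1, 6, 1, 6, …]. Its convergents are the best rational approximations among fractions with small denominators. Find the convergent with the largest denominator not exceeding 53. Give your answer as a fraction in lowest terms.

a_0 = 3: 3/1  (≤ bound)
a_1 = 1: 4/1  (≤ bound)
a_2 = 6: 27/7  (≤ bound)
a_3 = 1: 31/8  (≤ bound)
a_4 = 6: 213/55  (> 53, stop)

31/8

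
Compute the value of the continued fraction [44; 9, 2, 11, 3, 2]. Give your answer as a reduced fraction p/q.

68981/1564

Use the convergent recurrence hₖ = aₖ·hₖ₋₁ + hₖ₋₂ (and likewise for the denominators kₖ):
a_0 = 44: 44/1
a_1 = 9: 397/9
a_2 = 2: 838/19
a_3 = 11: 9615/218
a_4 = 3: 29683/673
a_5 = 2: 68981/1564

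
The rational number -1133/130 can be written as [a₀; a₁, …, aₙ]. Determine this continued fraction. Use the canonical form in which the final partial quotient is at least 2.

[-9; 3, 1, 1, 18]

-1133 = -9·130 + 37, so a_0 = -9
130 = 3·37 + 19, so a_1 = 3
37 = 1·19 + 18, so a_2 = 1
19 = 1·18 + 1, so a_3 = 1
18 = 18·1 + 0, so a_4 = 18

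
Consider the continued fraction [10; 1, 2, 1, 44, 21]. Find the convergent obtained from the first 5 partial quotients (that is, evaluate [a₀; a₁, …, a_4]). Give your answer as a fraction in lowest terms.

Start with 44.
1 + 1/(44/1) = 1 + 1/44 = 45/44
2 + 1/(45/44) = 2 + 44/45 = 134/45
1 + 1/(134/45) = 1 + 45/134 = 179/134
10 + 1/(179/134) = 10 + 134/179 = 1924/179

1924/179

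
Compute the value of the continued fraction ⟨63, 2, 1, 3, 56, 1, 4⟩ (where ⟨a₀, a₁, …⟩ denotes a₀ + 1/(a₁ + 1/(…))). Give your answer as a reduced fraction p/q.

198898/3139

Starting at the tail and folding back:
Start with 4.
1 + 1/(4/1) = 1 + 1/4 = 5/4
56 + 1/(5/4) = 56 + 4/5 = 284/5
3 + 1/(284/5) = 3 + 5/284 = 857/284
1 + 1/(857/284) = 1 + 284/857 = 1141/857
2 + 1/(1141/857) = 2 + 857/1141 = 3139/1141
63 + 1/(3139/1141) = 63 + 1141/3139 = 198898/3139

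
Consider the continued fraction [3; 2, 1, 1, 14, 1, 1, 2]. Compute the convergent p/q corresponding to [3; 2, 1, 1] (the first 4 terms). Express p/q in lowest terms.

17/5

Start with 1.
1 + 1/(1/1) = 1 + 1/1 = 2/1
2 + 1/(2/1) = 2 + 1/2 = 5/2
3 + 1/(5/2) = 3 + 2/5 = 17/5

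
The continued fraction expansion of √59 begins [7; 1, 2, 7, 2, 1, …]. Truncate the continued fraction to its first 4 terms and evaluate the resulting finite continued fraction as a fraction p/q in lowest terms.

Compute successive convergents:
a_0 = 7: 7/1
a_1 = 1: 8/1
a_2 = 2: 23/3
a_3 = 7: 169/22

169/22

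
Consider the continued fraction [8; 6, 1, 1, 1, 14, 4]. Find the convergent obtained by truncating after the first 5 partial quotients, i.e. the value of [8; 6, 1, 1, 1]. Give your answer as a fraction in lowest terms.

163/20

Starting at the tail and folding back:
Start with 1.
1 + 1/(1/1) = 1 + 1/1 = 2/1
1 + 1/(2/1) = 1 + 1/2 = 3/2
6 + 1/(3/2) = 6 + 2/3 = 20/3
8 + 1/(20/3) = 8 + 3/20 = 163/20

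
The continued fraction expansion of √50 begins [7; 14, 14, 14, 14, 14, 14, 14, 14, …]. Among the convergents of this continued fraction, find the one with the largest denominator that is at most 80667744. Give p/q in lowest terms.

54608393/7722793

a_0 = 7: 7/1  (≤ bound)
a_1 = 14: 99/14  (≤ bound)
a_2 = 14: 1393/197  (≤ bound)
a_3 = 14: 19601/2772  (≤ bound)
a_4 = 14: 275807/39005  (≤ bound)
a_5 = 14: 3880899/548842  (≤ bound)
a_6 = 14: 54608393/7722793  (≤ bound)
a_7 = 14: 768398401/108667944  (> 80667744, stop)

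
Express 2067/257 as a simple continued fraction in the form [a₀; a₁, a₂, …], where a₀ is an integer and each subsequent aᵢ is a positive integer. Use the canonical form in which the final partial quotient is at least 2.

[8; 23, 2, 1, 3]

Apply division with remainder until the remainder is 0:
2067 = 8·257 + 11, so a_0 = 8
257 = 23·11 + 4, so a_1 = 23
11 = 2·4 + 3, so a_2 = 2
4 = 1·3 + 1, so a_3 = 1
3 = 3·1 + 0, so a_4 = 3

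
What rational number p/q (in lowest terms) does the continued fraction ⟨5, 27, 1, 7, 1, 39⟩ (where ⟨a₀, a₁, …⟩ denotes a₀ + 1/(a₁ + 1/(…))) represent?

Work from the innermost term outward:
Start with 39.
1 + 1/(39/1) = 1 + 1/39 = 40/39
7 + 1/(40/39) = 7 + 39/40 = 319/40
1 + 1/(319/40) = 1 + 40/319 = 359/319
27 + 1/(359/319) = 27 + 319/359 = 10012/359
5 + 1/(10012/359) = 5 + 359/10012 = 50419/10012

50419/10012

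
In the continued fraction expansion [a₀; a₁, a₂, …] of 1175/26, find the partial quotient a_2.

Repeatedly divide and take the remainder:
1175 ÷ 26 → quotient 45, remainder 5
26 ÷ 5 → quotient 5, remainder 1
5 ÷ 1 → quotient 5, remainder 0

5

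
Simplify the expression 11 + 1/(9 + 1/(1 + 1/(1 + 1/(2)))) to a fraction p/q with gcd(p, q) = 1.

a_0 = 11: 11/1
a_1 = 9: 100/9
a_2 = 1: 111/10
a_3 = 1: 211/19
a_4 = 2: 533/48

533/48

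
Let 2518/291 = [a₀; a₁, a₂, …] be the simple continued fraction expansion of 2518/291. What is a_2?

1

Run the Euclidean algorithm, recording each quotient:
2518 ÷ 291 → quotient 8, remainder 190
291 ÷ 190 → quotient 1, remainder 101
190 ÷ 101 → quotient 1, remainder 89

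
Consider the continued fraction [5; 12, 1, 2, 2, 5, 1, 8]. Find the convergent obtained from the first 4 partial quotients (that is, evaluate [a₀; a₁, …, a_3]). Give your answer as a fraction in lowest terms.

193/38

a_0 = 5: 5/1
a_1 = 12: 61/12
a_2 = 1: 66/13
a_3 = 2: 193/38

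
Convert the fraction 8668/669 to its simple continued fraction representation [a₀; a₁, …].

[12; 1, 22, 14, 2]

Run the Euclidean algorithm, recording each quotient:
⌊8668/669⌋ = 12, remainder 640
⌊669/640⌋ = 1, remainder 29
⌊640/29⌋ = 22, remainder 2
⌊29/2⌋ = 14, remainder 1
⌊2/1⌋ = 2, remainder 0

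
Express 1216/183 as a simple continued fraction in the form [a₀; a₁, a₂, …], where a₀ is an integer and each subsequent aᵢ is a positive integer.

Run the Euclidean algorithm, recording each quotient:
1216 ÷ 183 → quotient 6, remainder 118
183 ÷ 118 → quotient 1, remainder 65
118 ÷ 65 → quotient 1, remainder 53
65 ÷ 53 → quotient 1, remainder 12
53 ÷ 12 → quotient 4, remainder 5
12 ÷ 5 → quotient 2, remainder 2
5 ÷ 2 → quotient 2, remainder 1
2 ÷ 1 → quotient 2, remainder 0

[6; 1, 1, 1, 4, 2, 2, 2]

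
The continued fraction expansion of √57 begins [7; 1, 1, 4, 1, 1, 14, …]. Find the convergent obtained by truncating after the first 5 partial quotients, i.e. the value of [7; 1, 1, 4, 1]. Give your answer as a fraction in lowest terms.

Start with 1.
4 + 1/(1/1) = 4 + 1/1 = 5/1
1 + 1/(5/1) = 1 + 1/5 = 6/5
1 + 1/(6/5) = 1 + 5/6 = 11/6
7 + 1/(11/6) = 7 + 6/11 = 83/11

83/11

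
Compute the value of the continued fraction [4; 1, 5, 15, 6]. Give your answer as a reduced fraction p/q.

2669/552

Start with 6.
15 + 1/(6/1) = 15 + 1/6 = 91/6
5 + 1/(91/6) = 5 + 6/91 = 461/91
1 + 1/(461/91) = 1 + 91/461 = 552/461
4 + 1/(552/461) = 4 + 461/552 = 2669/552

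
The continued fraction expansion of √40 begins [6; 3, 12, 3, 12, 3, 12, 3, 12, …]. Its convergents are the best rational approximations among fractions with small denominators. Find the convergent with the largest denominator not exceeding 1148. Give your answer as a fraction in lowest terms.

a_0 = 6: 6/1  (≤ bound)
a_1 = 3: 19/3  (≤ bound)
a_2 = 12: 234/37  (≤ bound)
a_3 = 3: 721/114  (≤ bound)
a_4 = 12: 8886/1405  (> 1148, stop)

721/114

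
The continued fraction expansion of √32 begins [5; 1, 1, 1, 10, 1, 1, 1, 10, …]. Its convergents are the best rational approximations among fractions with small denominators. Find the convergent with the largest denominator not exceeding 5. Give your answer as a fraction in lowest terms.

17/3

a_0 = 5: 5/1  (≤ bound)
a_1 = 1: 6/1  (≤ bound)
a_2 = 1: 11/2  (≤ bound)
a_3 = 1: 17/3  (≤ bound)
a_4 = 10: 181/32  (> 5, stop)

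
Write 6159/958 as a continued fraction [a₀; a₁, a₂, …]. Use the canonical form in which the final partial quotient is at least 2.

[6; 2, 3, 45, 3]

Run the Euclidean algorithm, recording each quotient:
⌊6159/958⌋ = 6, remainder 411
⌊958/411⌋ = 2, remainder 136
⌊411/136⌋ = 3, remainder 3
⌊136/3⌋ = 45, remainder 1
⌊3/1⌋ = 3, remainder 0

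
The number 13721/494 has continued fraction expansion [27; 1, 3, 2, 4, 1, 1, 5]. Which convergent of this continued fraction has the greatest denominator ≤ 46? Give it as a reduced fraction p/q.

a_0 = 27: 27/1  (≤ bound)
a_1 = 1: 28/1  (≤ bound)
a_2 = 3: 111/4  (≤ bound)
a_3 = 2: 250/9  (≤ bound)
a_4 = 4: 1111/40  (≤ bound)
a_5 = 1: 1361/49  (> 46, stop)

1111/40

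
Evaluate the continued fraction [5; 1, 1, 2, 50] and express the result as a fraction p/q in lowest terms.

Collapse the nested fraction from the inside out:
Start with 50.
2 + 1/(50/1) = 2 + 1/50 = 101/50
1 + 1/(101/50) = 1 + 50/101 = 151/101
1 + 1/(151/101) = 1 + 101/151 = 252/151
5 + 1/(252/151) = 5 + 151/252 = 1411/252

1411/252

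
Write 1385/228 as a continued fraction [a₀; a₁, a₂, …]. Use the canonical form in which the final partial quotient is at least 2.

[6; 13, 2, 2, 3]

Apply division with remainder until the remainder is 0:
1385 ÷ 228 → quotient 6, remainder 17
228 ÷ 17 → quotient 13, remainder 7
17 ÷ 7 → quotient 2, remainder 3
7 ÷ 3 → quotient 2, remainder 1
3 ÷ 1 → quotient 3, remainder 0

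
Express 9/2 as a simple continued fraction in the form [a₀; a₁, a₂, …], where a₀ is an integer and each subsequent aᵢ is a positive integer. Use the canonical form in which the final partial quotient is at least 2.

[4; 2]

9 = 4·2 + 1, so a_0 = 4
2 = 2·1 + 0, so a_1 = 2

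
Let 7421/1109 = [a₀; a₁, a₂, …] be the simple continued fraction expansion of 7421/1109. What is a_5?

3

⌊7421/1109⌋ = 6, remainder 767
⌊1109/767⌋ = 1, remainder 342
⌊767/342⌋ = 2, remainder 83
⌊342/83⌋ = 4, remainder 10
⌊83/10⌋ = 8, remainder 3
⌊10/3⌋ = 3, remainder 1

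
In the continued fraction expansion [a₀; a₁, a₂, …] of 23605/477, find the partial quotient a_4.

23605 ÷ 477 → quotient 49, remainder 232
477 ÷ 232 → quotient 2, remainder 13
232 ÷ 13 → quotient 17, remainder 11
13 ÷ 11 → quotient 1, remainder 2
11 ÷ 2 → quotient 5, remainder 1

5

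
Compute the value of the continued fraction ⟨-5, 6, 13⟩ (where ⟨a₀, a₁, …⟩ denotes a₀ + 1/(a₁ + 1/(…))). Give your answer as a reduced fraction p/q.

-382/79

a_0 = -5: -5/1
a_1 = 6: -29/6
a_2 = 13: -382/79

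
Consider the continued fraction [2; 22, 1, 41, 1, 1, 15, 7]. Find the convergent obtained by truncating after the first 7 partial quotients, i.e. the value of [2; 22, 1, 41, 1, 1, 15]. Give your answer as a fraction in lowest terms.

Start with 15.
1 + 1/(15/1) = 1 + 1/15 = 16/15
1 + 1/(16/15) = 1 + 15/16 = 31/16
41 + 1/(31/16) = 41 + 16/31 = 1287/31
1 + 1/(1287/31) = 1 + 31/1287 = 1318/1287
22 + 1/(1318/1287) = 22 + 1287/1318 = 30283/1318
2 + 1/(30283/1318) = 2 + 1318/30283 = 61884/30283

61884/30283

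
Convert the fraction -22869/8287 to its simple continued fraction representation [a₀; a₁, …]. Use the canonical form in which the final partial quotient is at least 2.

[-3; 4, 6, 4, 11, 7]

-22869 ÷ 8287 → quotient -3, remainder 1992
8287 ÷ 1992 → quotient 4, remainder 319
1992 ÷ 319 → quotient 6, remainder 78
319 ÷ 78 → quotient 4, remainder 7
78 ÷ 7 → quotient 11, remainder 1
7 ÷ 1 → quotient 7, remainder 0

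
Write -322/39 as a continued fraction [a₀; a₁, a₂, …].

[-9; 1, 2, 1, 9]

-322 = -9·39 + 29, so a_0 = -9
39 = 1·29 + 10, so a_1 = 1
29 = 2·10 + 9, so a_2 = 2
10 = 1·9 + 1, so a_3 = 1
9 = 9·1 + 0, so a_4 = 9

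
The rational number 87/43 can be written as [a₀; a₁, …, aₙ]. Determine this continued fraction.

[2; 43]

87 = 2·43 + 1, so a_0 = 2
43 = 43·1 + 0, so a_1 = 43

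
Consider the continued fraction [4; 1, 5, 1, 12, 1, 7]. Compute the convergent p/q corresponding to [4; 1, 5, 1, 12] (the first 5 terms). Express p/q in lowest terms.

Compute successive convergents:
a_0 = 4: 4/1
a_1 = 1: 5/1
a_2 = 5: 29/6
a_3 = 1: 34/7
a_4 = 12: 437/90

437/90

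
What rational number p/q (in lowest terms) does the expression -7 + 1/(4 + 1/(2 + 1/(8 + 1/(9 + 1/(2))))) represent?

-9907/1462

Build up convergents one term at a time:
a_0 = -7: -7/1
a_1 = 4: -27/4
a_2 = 2: -61/9
a_3 = 8: -515/76
a_4 = 9: -4696/693
a_5 = 2: -9907/1462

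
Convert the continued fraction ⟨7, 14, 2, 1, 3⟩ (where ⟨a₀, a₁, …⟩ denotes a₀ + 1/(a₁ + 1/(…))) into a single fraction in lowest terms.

1117/158

Compute successive convergents:
a_0 = 7: 7/1
a_1 = 14: 99/14
a_2 = 2: 205/29
a_3 = 1: 304/43
a_4 = 3: 1117/158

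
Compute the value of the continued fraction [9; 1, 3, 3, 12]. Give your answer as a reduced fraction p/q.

1563/160

a_0 = 9: 9/1
a_1 = 1: 10/1
a_2 = 3: 39/4
a_3 = 3: 127/13
a_4 = 12: 1563/160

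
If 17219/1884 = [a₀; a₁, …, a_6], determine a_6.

2

17219 ÷ 1884 → quotient 9, remainder 263
1884 ÷ 263 → quotient 7, remainder 43
263 ÷ 43 → quotient 6, remainder 5
43 ÷ 5 → quotient 8, remainder 3
5 ÷ 3 → quotient 1, remainder 2
3 ÷ 2 → quotient 1, remainder 1
2 ÷ 1 → quotient 2, remainder 0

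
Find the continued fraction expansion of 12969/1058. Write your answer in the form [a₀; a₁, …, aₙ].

⌊12969/1058⌋ = 12, remainder 273
⌊1058/273⌋ = 3, remainder 239
⌊273/239⌋ = 1, remainder 34
⌊239/34⌋ = 7, remainder 1
⌊34/1⌋ = 34, remainder 0

[12; 3, 1, 7, 34]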